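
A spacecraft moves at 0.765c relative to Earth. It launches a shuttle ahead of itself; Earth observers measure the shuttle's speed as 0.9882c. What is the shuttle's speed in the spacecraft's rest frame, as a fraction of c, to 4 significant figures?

Inverse velocity addition: u' = (u − v)/(1 − uv/c²)
= (0.9882 − 0.765)/(1 − 0.9882×0.765) = 0.2232/0.244027 = 0.9147

u' ≈ 0.9147c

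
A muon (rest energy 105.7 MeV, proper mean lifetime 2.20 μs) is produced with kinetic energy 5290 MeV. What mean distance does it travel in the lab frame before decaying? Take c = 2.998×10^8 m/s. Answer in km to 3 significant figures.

d ≈ 33.7 km

γ = 1 + K/(m₀c²) = 1 + 5290/105.7 = 51.047
β = √(1 − 1/γ²) = 0.99981
Dilated lifetime: γτ₀ = 51.047 × 2.20 μs = 112.30 μs
d = βc·γτ₀ = 0.99981 × (2.998×10^8 m/s) × 0.00011230 s = 33.7 km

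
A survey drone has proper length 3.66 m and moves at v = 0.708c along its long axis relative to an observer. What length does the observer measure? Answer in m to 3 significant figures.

γ = 1/√(1 − 0.708²) = 1.4160
Length contraction: L = L₀/γ = 3.66/1.4160 = 2.58 m

L ≈ 2.58 m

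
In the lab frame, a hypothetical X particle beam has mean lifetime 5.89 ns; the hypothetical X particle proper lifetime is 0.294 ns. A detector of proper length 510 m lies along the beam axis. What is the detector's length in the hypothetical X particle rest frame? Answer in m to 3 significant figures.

L ≈ 25.5 m

Time dilation ⇒ γ = Δt/τ₀ = 5.89/0.294 = 20.034
Length contraction: L = L₀/γ = 510/20.034 = 25.5 m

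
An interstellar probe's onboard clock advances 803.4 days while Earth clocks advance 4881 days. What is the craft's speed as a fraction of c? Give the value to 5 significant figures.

β ≈ 0.98636

γ = Δt/τ₀ = 4881/803.4 = 6.075429
β = √(1 − 1/γ²) = √(1 − 1/6.075429²) = 0.98636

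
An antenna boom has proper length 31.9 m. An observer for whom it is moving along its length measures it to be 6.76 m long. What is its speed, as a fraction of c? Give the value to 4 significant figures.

β ≈ 0.9773

γ = L₀/L = 31.9/6.76 = 4.71893
β = √(1 − 1/γ²) = 0.9773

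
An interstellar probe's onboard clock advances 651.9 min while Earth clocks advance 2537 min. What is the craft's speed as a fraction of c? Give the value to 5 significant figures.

β ≈ 0.96642

γ = Δt/τ₀ = 2537/651.9 = 3.891701
β = √(1 − 1/γ²) = √(1 − 1/3.891701²) = 0.96642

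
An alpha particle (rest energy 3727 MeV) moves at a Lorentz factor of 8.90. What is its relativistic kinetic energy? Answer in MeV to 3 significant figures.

γ = 8.90 (given)
K = (γ − 1)m₀c² = (8.90 − 1) × 3727 MeV = 7.9000 × 3727 MeV = 29400 MeV

K ≈ 29400 MeV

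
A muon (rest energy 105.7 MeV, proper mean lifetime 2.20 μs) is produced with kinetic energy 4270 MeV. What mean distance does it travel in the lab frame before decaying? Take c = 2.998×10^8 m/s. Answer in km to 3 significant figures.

γ = 1 + K/(m₀c²) = 1 + 4270/105.7 = 41.397
β = √(1 − 1/γ²) = 0.99971
Dilated lifetime: γτ₀ = 41.397 × 2.20 μs = 91.074 μs
d = βc·γτ₀ = 0.99971 × (2.998×10^8 m/s) × 9.1074×10^-5 s = 27.3 km

d ≈ 27.3 km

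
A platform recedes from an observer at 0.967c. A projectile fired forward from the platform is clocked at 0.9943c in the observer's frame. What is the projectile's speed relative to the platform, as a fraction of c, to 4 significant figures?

u' ≈ 0.7089c

Inverse velocity addition: u' = (u − v)/(1 − uv/c²)
= (0.9943 − 0.967)/(1 − 0.9943×0.967) = 0.02730/0.0385119 = 0.7089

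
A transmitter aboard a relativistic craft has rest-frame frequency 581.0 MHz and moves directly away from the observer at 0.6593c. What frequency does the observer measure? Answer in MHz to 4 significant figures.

f_obs ≈ 263.3 MHz

Relativistic Doppler: f_obs = f_src √((1−β)/(1+β))
= 581.0 × √(0.340700/1.65930) = 581.0 × 0.453131 = 263.3 MHz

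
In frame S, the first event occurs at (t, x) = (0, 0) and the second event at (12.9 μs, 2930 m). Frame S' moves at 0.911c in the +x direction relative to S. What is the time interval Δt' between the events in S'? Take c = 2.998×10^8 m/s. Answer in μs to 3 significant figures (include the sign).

Δt' ≈ 9.69 μs

γ = 1/√(1 − 0.911²) = 2.4248
Δt' = γ(Δt − vΔx/c²) = 2.4248 × (12.9 μs − 0.911×2930 m / (2.998×10^8 m/s))
= 2.4248 × (3.9966 μs) = 9.69 μs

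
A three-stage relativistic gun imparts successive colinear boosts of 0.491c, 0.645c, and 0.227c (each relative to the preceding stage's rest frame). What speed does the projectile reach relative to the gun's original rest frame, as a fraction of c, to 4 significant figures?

u ≈ 0.9113c

Compose boost 2: (0.645 + 0.491)/(1 + 0.645×0.491) = 1.136/1.31669 = 0.862766
Compose boost 3: (0.227 + 0.862766)/(1 + 0.227×0.862766) = 1.08977/1.19585 = 0.9113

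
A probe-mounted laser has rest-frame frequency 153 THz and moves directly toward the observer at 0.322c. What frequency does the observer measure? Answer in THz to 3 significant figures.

f_obs ≈ 214 THz

Relativistic Doppler: f_obs = f_src √((1+β)/(1−β))
= 153 × √(1.3220/0.67800) = 153 × 1.3964 = 214 THz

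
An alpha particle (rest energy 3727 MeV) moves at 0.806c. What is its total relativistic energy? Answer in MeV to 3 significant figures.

E ≈ 6300 MeV

γ = 1/√(1 − 0.806²) = 1.6894
E = γm₀c² = 1.6894 × 3727 MeV = 6300 MeV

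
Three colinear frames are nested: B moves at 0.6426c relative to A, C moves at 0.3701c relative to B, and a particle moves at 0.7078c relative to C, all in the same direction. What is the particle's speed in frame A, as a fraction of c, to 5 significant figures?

Compose boost 2: (0.3701 + 0.6426)/(1 + 0.3701×0.6426) = 1.0127/1.237826 = 0.8181277
Compose boost 3: (0.7078 + 0.8181277)/(1 + 0.7078×0.8181277) = 1.525928/1.579071 = 0.96635

u ≈ 0.96635c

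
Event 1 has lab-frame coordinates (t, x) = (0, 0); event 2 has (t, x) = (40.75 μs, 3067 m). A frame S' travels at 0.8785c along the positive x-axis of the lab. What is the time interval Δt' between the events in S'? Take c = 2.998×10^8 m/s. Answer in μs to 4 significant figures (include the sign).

γ = 1/√(1 − 0.8785²) = 2.09318
Δt' = γ(Δt − vΔx/c²) = 2.09318 × (40.75 μs − 0.8785×3067 m / (2.998×10^8 m/s))
= 2.09318 × (31.7628 μs) = 66.49 μs

Δt' ≈ 66.49 μs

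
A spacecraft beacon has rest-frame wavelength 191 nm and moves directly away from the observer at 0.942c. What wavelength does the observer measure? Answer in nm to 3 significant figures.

Relativistic Doppler: λ_obs = λ_src √((1+β)/(1−β))
= 191 × √(1.9420/0.058000) = 191 × 5.7864 = 1110 nm

λ_obs ≈ 1110 nm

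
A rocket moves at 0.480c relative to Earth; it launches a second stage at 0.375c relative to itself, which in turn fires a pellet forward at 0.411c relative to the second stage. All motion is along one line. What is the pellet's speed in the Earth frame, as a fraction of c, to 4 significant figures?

Compose boost 2: (0.375 + 0.480)/(1 + 0.375×0.480) = 0.8550/1.18000 = 0.724576
Compose boost 3: (0.411 + 0.724576)/(1 + 0.411×0.724576) = 1.13558/1.29780 = 0.8750

u ≈ 0.8750c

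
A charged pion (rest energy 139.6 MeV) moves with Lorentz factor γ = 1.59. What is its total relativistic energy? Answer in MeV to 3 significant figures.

E ≈ 222 MeV

γ = 1.59 (given)
E = γm₀c² = 1.59 × 139.6 MeV = 222 MeV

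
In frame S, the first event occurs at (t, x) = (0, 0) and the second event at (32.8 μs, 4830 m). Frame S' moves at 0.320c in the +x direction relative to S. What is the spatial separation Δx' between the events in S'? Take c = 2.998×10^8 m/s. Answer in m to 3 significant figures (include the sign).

γ = 1/√(1 − 0.320²) = 1.0555
Δx' = γ(Δx − vΔt) = 1.0555 × (4830 m − 0.320×(2.998×10^8 m/s)×32.8×10^-6 s)
= 1.0555 × (1683.3 m) = 1780 m

Δx' ≈ 1780 m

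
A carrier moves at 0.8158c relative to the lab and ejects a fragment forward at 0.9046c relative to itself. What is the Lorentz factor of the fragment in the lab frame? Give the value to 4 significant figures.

u_lab = (0.9046 + 0.8158)/(1 + 0.9046×0.8158) = 1.7204/1.737973 = 0.9898890
γ = 1/√(1 − 0.9898890²) = 7.050

γ ≈ 7.050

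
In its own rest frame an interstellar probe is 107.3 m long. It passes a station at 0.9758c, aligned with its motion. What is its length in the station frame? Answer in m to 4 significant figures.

γ = 1/√(1 − 0.9758²) = 4.57321
Length contraction: L = L₀/γ = 107.3/4.57321 = 23.46 m

L ≈ 23.46 m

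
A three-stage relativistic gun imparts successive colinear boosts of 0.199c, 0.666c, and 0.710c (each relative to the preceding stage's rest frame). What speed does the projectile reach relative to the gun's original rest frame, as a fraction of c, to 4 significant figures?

u ≈ 0.9556c

Compose boost 2: (0.666 + 0.199)/(1 + 0.666×0.199) = 0.8650/1.13253 = 0.763774
Compose boost 3: (0.710 + 0.763774)/(1 + 0.710×0.763774) = 1.47377/1.54228 = 0.9556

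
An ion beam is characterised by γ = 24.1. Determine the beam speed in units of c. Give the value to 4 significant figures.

β ≈ 0.9991

β = √(1 − 1/γ²) = √(1 − 1/24.1²) = √(0.998278) = 0.9991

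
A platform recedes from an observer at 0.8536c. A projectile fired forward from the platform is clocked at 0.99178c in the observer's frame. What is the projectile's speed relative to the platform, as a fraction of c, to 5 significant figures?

Inverse velocity addition: u' = (u − v)/(1 − uv/c²)
= (0.99178 − 0.8536)/(1 − 0.99178×0.8536) = 0.13818/0.1534166 = 0.90068

u' ≈ 0.90068c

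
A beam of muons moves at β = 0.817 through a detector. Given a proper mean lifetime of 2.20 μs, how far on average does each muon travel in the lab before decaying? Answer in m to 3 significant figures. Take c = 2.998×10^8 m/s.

γ = 1/√(1 − 0.817²) = 1.7342
Dilated lifetime: Δt = γτ₀ = 1.7342 × 2.20 μs = 3.8152 μs
d = vΔt = 0.817c × 3.8152 μs = 2.4494×10^8 m/s × 3.8152×10^-6 s = 934 m

d ≈ 934 m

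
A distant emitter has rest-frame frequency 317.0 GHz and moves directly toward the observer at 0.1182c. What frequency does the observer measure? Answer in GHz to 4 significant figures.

f_obs ≈ 357.0 GHz

Relativistic Doppler: f_obs = f_src √((1+β)/(1−β))
= 317.0 × √(1.11820/0.881800) = 317.0 × 1.12609 = 357.0 GHz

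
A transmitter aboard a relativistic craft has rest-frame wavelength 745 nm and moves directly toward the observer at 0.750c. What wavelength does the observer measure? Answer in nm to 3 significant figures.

λ_obs ≈ 282 nm

Relativistic Doppler: λ_obs = λ_src √((1−β)/(1+β))
= 745 × √(0.25000/1.7500) = 745 × 0.37796 = 282 nm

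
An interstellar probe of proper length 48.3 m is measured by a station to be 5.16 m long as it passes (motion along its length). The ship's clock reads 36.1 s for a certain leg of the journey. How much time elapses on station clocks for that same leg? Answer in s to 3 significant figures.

Δt ≈ 338 s

Length contraction ⇒ γ = L₀/L = 48.3/5.16 = 9.3605
Time dilation: Δt = γτ₀ = 9.3605 × 36.1 s = 338 s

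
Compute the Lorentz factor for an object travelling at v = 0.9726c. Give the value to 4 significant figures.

γ ≈ 4.301

γ = 1/√(1 − β²) = 1/√(1 − 0.9726²) = 1/√(0.0540492) = 4.301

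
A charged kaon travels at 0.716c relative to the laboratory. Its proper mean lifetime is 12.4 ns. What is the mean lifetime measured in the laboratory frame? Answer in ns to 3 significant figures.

γ = 1/√(1 − 0.716²) = 1.4325
Time dilation: Δt = γτ₀ = 1.4325 × 12.4 ns = 17.8 ns

Δt ≈ 17.8 ns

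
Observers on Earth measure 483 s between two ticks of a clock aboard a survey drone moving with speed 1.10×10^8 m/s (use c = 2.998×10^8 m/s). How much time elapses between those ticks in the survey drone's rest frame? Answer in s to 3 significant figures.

τ₀ ≈ 449 s

β = v/c = 1.10×10^8 / 2.998×10^8 = 0.36691
γ = 1/√(1 − 0.36691²) = 1.0750
Proper time: τ₀ = Δt/γ = 483/1.0750 = 449 s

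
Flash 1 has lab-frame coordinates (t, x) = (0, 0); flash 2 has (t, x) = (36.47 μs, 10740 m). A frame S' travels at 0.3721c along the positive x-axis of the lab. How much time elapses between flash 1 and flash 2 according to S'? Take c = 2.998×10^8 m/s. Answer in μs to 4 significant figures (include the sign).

Δt' ≈ 24.93 μs

γ = 1/√(1 − 0.3721²) = 1.07736
Δt' = γ(Δt − vΔx/c²) = 1.07736 × (36.47 μs − 0.3721×10740 m / (2.998×10^8 m/s))
= 1.07736 × (23.1399 μs) = 24.93 μs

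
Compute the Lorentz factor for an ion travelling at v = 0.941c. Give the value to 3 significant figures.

γ = 1/√(1 − β²) = 1/√(1 − 0.941²) = 1/√(0.11452) = 2.96

γ ≈ 2.96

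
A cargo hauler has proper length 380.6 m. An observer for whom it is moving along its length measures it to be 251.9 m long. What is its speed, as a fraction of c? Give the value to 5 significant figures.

γ = L₀/L = 380.6/251.9 = 1.510917
β = √(1 − 1/γ²) = 0.74964

β ≈ 0.74964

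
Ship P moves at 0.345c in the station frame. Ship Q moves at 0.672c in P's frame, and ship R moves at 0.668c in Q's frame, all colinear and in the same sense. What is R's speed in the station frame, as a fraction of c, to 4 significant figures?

u ≈ 0.9627c

Compose boost 2: (0.672 + 0.345)/(1 + 0.672×0.345) = 1.017/1.23184 = 0.825594
Compose boost 3: (0.668 + 0.825594)/(1 + 0.668×0.825594) = 1.49359/1.55150 = 0.9627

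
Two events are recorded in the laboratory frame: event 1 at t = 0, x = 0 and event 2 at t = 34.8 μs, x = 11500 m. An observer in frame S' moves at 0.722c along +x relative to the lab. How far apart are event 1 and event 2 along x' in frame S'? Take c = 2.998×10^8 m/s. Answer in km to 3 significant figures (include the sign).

Δx' ≈ 5.73 km

γ = 1/√(1 − 0.722²) = 1.4453
Δx' = γ(Δx − vΔt) = 1.4453 × (11500 m − 0.722×(2.998×10^8 m/s)×34.8×10^-6 s)
= 1.4453 × (3967.3 m) = 5.73 km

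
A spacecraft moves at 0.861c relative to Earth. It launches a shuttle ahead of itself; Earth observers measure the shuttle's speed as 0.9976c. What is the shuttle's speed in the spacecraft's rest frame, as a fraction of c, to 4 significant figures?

Inverse velocity addition: u' = (u − v)/(1 − uv/c²)
= (0.9976 − 0.861)/(1 − 0.9976×0.861) = 0.1366/0.141066 = 0.9683

u' ≈ 0.9683c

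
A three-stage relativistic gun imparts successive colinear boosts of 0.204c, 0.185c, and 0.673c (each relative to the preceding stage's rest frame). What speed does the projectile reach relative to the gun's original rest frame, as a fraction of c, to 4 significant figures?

Compose boost 2: (0.185 + 0.204)/(1 + 0.185×0.204) = 0.3890/1.03774 = 0.374853
Compose boost 3: (0.673 + 0.374853)/(1 + 0.673×0.374853) = 1.04785/1.25228 = 0.8368

u ≈ 0.8368c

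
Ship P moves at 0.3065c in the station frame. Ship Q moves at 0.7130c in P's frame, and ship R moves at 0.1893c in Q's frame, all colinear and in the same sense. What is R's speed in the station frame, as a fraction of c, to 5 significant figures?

Compose boost 2: (0.7130 + 0.3065)/(1 + 0.7130×0.3065) = 1.0195/1.218535 = 0.8366608
Compose boost 3: (0.1893 + 0.8366608)/(1 + 0.1893×0.8366608) = 1.025961/1.158380 = 0.88569

u ≈ 0.88569c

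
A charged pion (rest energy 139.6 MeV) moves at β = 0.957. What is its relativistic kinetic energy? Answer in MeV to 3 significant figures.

γ = 1/√(1 − 0.957²) = 3.4472
K = (γ − 1)m₀c² = (3.4472 − 1) × 139.6 MeV = 2.4472 × 139.6 MeV = 342 MeV

K ≈ 342 MeV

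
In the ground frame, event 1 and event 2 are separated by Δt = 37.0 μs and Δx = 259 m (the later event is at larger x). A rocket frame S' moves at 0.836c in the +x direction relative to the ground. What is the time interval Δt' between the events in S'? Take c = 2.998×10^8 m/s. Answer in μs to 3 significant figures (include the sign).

Δt' ≈ 66.1 μs

γ = 1/√(1 − 0.836²) = 1.8224
Δt' = γ(Δt − vΔx/c²) = 1.8224 × (37.0 μs − 0.836×259 m / (2.998×10^8 m/s))
= 1.8224 × (36.278 μs) = 66.1 μs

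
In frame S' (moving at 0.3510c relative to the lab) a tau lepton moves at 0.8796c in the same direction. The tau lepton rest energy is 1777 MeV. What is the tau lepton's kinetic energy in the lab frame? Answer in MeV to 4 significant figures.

K ≈ 3444 MeV

u_lab = (0.8796 + 0.3510)/(1 + 0.8796×0.3510) = 0.9402940
γ = 1/√(1 − 0.9402940²) = 2.93804
K = (γ − 1)m₀c² = (2.93804 − 1) × 1777 = 1.93804 × 1777 = 3444 MeV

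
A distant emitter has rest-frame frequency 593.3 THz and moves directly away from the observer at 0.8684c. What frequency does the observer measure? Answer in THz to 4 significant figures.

f_obs ≈ 157.5 THz

Relativistic Doppler: f_obs = f_src √((1−β)/(1+β))
= 593.3 × √(0.131600/1.86840) = 593.3 × 0.265395 = 157.5 THz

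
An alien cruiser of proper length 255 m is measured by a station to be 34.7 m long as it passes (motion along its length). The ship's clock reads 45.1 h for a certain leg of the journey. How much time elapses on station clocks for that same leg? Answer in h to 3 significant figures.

Length contraction ⇒ γ = L₀/L = 255/34.7 = 7.3487
Time dilation: Δt = γτ₀ = 7.3487 × 45.1 h = 331 h

Δt ≈ 331 h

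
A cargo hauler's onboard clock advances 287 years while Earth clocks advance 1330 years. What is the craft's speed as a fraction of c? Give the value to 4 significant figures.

γ = Δt/τ₀ = 1330/287 = 4.63415
β = √(1 − 1/γ²) = √(1 − 1/4.63415²) = 0.9764

β ≈ 0.9764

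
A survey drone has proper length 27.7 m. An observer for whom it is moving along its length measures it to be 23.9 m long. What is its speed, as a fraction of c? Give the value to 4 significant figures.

γ = L₀/L = 27.7/23.9 = 1.15900
β = √(1 − 1/γ²) = 0.5055

β ≈ 0.5055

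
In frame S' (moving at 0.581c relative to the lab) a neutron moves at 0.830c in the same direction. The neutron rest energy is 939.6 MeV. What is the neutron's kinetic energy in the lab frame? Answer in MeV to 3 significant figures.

u_lab = (0.830 + 0.581)/(1 + 0.830×0.581) = 0.951944
γ = 1/√(1 − 0.951944²) = 3.2651
K = (γ − 1)m₀c² = (3.2651 − 1) × 939.6 = 2.2651 × 939.6 = 2130 MeV

K ≈ 2130 MeV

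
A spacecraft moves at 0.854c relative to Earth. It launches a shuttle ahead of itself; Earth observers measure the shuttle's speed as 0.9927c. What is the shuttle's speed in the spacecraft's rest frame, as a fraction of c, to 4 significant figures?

u' ≈ 0.9111c

Inverse velocity addition: u' = (u − v)/(1 − uv/c²)
= (0.9927 − 0.854)/(1 − 0.9927×0.854) = 0.1387/0.152234 = 0.9111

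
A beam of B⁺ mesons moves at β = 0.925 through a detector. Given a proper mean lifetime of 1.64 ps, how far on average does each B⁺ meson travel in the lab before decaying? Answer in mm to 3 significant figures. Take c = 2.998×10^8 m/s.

d ≈ 1.20 mm

γ = 1/√(1 − 0.925²) = 2.6318
Dilated lifetime: Δt = γτ₀ = 2.6318 × 1.64 ps = 4.3162 ps
d = vΔt = 0.925c × 4.3162 ps = 2.7732×10^8 m/s × 4.3162×10^-12 s = 1.20 mm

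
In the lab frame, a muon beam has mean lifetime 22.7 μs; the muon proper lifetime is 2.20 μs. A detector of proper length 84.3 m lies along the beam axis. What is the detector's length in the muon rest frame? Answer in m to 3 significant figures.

L ≈ 8.17 m

Time dilation ⇒ γ = Δt/τ₀ = 22.7/2.20 = 10.318
Length contraction: L = L₀/γ = 84.3/10.318 = 8.17 m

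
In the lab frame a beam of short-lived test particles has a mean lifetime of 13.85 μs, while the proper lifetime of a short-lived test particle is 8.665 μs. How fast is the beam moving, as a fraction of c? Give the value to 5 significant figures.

γ = Δt/τ₀ = 13.85/8.665 = 1.598384
β = √(1 − 1/γ²) = √(1 − 1/1.598384²) = 0.78012

β ≈ 0.78012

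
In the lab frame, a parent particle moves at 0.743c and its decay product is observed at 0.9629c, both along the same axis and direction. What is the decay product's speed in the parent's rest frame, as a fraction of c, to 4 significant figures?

u' ≈ 0.7728c

Inverse velocity addition: u' = (u − v)/(1 − uv/c²)
= (0.9629 − 0.743)/(1 − 0.9629×0.743) = 0.2199/0.284565 = 0.7728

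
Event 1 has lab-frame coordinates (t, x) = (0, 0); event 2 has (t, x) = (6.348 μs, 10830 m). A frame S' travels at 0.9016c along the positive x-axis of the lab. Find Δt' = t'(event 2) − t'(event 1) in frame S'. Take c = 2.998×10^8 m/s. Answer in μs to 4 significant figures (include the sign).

γ = 1/√(1 − 0.9016²) = 2.31176
Δt' = γ(Δt − vΔx/c²) = 2.31176 × (6.348 μs − 0.9016×10830 m / (2.998×10^8 m/s))
= 2.31176 × (-26.2215 μs) = -60.62 μs

Δt' ≈ -60.62 μs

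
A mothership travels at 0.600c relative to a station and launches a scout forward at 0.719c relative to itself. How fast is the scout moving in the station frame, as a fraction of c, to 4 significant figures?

u ≈ 0.9215c

Compose boost 2: (0.719 + 0.600)/(1 + 0.719×0.600) = 1.319/1.43140 = 0.9215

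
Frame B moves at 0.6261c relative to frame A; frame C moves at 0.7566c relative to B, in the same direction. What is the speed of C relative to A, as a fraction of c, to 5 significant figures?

u ≈ 0.93825c

Compose boost 2: (0.7566 + 0.6261)/(1 + 0.7566×0.6261) = 1.3827/1.473707 = 0.93825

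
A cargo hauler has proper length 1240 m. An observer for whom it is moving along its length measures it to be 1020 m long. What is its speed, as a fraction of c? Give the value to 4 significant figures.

γ = L₀/L = 1240/1020 = 1.21569
β = √(1 − 1/γ²) = 0.5686

β ≈ 0.5686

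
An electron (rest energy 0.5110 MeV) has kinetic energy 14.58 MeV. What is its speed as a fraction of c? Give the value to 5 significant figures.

β ≈ 0.99943

γ = 1 + K/(m₀c²) = 1 + 14.58/0.5110 = 29.53229
β = √(1 − 1/γ²) = 0.99943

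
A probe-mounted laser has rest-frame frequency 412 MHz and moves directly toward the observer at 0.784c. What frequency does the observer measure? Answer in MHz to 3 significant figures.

Relativistic Doppler: f_obs = f_src √((1+β)/(1−β))
= 412 × √(1.7840/0.21600) = 412 × 2.8739 = 1180 MHz

f_obs ≈ 1180 MHz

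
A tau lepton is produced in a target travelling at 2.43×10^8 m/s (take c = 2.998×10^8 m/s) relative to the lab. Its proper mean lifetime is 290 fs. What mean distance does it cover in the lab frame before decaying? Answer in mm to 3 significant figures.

β = v/c = 2.43×10^8 / 2.998×10^8 = 0.81054
γ = 1/√(1 − 0.81054²) = 1.7074
Dilated lifetime: Δt = γτ₀ = 1.7074 × 290 fs = 495.15 fs
d = vΔt = 0.81054c × 495.15 fs = 2.4300×10^8 m/s × 4.9515×10^-13 s = 0.120 mm

d ≈ 0.120 mm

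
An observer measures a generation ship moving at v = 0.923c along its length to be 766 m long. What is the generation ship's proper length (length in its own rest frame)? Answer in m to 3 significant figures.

L₀ ≈ 1990 m

γ = 1/√(1 − 0.923²) = 2.5988
L₀ = γL = 2.5988 × 766 = 1990 m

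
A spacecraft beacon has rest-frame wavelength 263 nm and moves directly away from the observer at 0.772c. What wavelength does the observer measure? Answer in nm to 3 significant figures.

λ_obs ≈ 733 nm

Relativistic Doppler: λ_obs = λ_src √((1+β)/(1−β))
= 263 × √(1.7720/0.22800) = 263 × 2.7878 = 733 nm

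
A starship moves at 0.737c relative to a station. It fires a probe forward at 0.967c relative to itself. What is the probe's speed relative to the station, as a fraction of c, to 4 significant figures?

u ≈ 0.9949c

Relativistic velocity addition: u = (u' + v)/(1 + u'v/c²)
= (0.967 + 0.737)/(1 + 0.967×0.737) = 1.704/1.71268 = 0.9949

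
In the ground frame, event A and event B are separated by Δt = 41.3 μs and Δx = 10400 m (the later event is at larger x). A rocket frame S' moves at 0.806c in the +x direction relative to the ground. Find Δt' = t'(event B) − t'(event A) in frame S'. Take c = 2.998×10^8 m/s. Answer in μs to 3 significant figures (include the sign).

Δt' ≈ 22.5 μs

γ = 1/√(1 − 0.806²) = 1.6894
Δt' = γ(Δt − vΔx/c²) = 1.6894 × (41.3 μs − 0.806×10400 m / (2.998×10^8 m/s))
= 1.6894 × (13.340 μs) = 22.5 μs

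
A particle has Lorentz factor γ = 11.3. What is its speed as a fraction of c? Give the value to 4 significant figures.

β = √(1 − 1/γ²) = √(1 − 1/11.3²) = √(0.992169) = 0.9961

β ≈ 0.9961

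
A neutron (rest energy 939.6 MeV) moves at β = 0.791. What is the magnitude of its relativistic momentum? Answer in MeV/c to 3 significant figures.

p ≈ 1210 MeV/c

γ = 1/√(1 − 0.791²) = 1.6345
p = γβm₀c = 1.6345 × 0.791 × 939.6 MeV/c = 1210 MeV/c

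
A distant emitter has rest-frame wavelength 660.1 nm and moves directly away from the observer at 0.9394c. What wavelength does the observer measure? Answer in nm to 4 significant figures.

λ_obs ≈ 3734 nm

Relativistic Doppler: λ_obs = λ_src √((1+β)/(1−β))
= 660.1 × √(1.93940/0.0606000) = 660.1 × 5.65715 = 3734 nm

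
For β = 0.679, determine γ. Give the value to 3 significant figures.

γ ≈ 1.36

γ = 1/√(1 − β²) = 1/√(1 − 0.679²) = 1/√(0.53896) = 1.36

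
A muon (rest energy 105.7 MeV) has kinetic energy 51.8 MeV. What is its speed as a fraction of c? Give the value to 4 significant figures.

β ≈ 0.7414

γ = 1 + K/(m₀c²) = 1 + 51.8/105.7 = 1.49007
β = √(1 − 1/γ²) = 0.7414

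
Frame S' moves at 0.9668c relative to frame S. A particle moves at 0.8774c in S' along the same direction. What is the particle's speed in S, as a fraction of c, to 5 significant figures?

Relativistic velocity addition: u = (u' + v)/(1 + u'v/c²)
= (0.8774 + 0.9668)/(1 + 0.8774×0.9668) = 1.8442/1.848270 = 0.99780

u ≈ 0.99780c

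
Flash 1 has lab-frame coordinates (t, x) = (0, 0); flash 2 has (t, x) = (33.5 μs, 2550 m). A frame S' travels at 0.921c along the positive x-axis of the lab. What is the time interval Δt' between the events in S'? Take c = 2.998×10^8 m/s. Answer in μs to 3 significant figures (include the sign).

γ = 1/√(1 − 0.921²) = 2.5670
Δt' = γ(Δt − vΔx/c²) = 2.5670 × (33.5 μs − 0.921×2550 m / (2.998×10^8 m/s))
= 2.5670 × (25.666 μs) = 65.9 μs

Δt' ≈ 65.9 μs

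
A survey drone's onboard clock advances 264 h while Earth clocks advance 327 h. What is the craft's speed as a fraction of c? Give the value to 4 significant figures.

β ≈ 0.5901

γ = Δt/τ₀ = 327/264 = 1.23864
β = √(1 − 1/γ²) = √(1 − 1/1.23864²) = 0.5901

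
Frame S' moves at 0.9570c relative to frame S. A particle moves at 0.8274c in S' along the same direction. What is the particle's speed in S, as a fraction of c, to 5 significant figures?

Relativistic velocity addition: u = (u' + v)/(1 + u'v/c²)
= (0.8274 + 0.9570)/(1 + 0.8274×0.9570) = 1.7844/1.791822 = 0.99586

u ≈ 0.99586c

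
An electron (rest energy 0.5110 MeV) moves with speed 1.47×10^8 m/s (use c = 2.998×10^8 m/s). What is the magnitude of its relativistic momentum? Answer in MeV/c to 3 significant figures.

β = v/c = 1.47×10^8 / 2.998×10^8 = 0.49033
γ = 1/√(1 − 0.49033²) = 1.1474
p = γβm₀c = 1.1474 × 0.49033 × 0.5110 MeV/c = 0.287 MeV/c

p ≈ 0.287 MeV/c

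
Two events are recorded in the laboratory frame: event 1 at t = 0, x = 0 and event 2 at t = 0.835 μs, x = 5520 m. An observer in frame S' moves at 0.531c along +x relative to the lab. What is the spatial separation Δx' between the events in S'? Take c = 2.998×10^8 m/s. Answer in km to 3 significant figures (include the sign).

Δx' ≈ 6.36 km

γ = 1/√(1 − 0.531²) = 1.1801
Δx' = γ(Δx − vΔt) = 1.1801 × (5520 m − 0.531×(2.998×10^8 m/s)×0.835×10^-6 s)
= 1.1801 × (5387.1 m) = 6.36 km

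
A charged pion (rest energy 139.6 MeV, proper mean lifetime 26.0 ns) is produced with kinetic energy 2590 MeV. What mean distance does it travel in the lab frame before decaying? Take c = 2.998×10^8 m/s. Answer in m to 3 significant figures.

d ≈ 152 m

γ = 1 + K/(m₀c²) = 1 + 2590/139.6 = 19.553
β = √(1 − 1/γ²) = 0.99869
Dilated lifetime: γτ₀ = 19.553 × 26.0 ns = 508.38 ns
d = βc·γτ₀ = 0.99869 × (2.998×10^8 m/s) × 5.0838×10^-7 s = 152 m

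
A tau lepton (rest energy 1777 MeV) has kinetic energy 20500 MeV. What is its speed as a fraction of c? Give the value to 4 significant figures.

γ = 1 + K/(m₀c²) = 1 + 20500/1777 = 12.5363
β = √(1 − 1/γ²) = 0.9968

β ≈ 0.9968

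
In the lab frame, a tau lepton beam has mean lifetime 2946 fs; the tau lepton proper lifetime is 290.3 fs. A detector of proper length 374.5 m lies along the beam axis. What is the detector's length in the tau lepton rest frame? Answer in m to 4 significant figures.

L ≈ 36.90 m

Time dilation ⇒ γ = Δt/τ₀ = 2946/290.3 = 10.1481
Length contraction: L = L₀/γ = 374.5/10.1481 = 36.90 m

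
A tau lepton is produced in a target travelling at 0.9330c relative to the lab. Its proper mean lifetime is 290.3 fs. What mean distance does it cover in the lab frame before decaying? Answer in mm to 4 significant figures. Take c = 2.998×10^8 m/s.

γ = 1/√(1 − 0.9330²) = 2.77873
Dilated lifetime: Δt = γτ₀ = 2.77873 × 290.3 fs = 806.666 fs
d = vΔt = 0.9330c × 806.666 fs = 2.79713×10^8 m/s × 8.06666×10^-13 s = 0.2256 mm

d ≈ 0.2256 mm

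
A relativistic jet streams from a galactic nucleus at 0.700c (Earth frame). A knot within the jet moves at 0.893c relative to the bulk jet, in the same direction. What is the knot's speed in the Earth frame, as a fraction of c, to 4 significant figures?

u ≈ 0.9802c

Relativistic velocity addition: u = (u' + v)/(1 + u'v/c²)
= (0.893 + 0.700)/(1 + 0.893×0.700) = 1.593/1.62510 = 0.9802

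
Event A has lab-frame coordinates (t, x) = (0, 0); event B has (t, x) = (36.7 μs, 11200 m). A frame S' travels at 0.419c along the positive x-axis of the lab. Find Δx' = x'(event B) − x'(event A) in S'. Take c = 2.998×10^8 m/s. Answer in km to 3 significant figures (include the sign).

γ = 1/√(1 − 0.419²) = 1.1013
Δx' = γ(Δx − vΔt) = 1.1013 × (11200 m − 0.419×(2.998×10^8 m/s)×36.7×10^-6 s)
= 1.1013 × (6589.9 m) = 7.26 km

Δx' ≈ 7.26 km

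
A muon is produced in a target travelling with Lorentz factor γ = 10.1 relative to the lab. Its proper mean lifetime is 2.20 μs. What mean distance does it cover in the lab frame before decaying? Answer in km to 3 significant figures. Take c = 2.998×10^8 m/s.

d ≈ 6.63 km

β = √(1 − 1/γ²) = √(1 − 1/10.1²) = 0.99509
Dilated lifetime: Δt = γτ₀ = 10.1 × 2.20 μs = 22.220 μs
d = vΔt = 0.99509c × 22.220 μs = 2.9833×10^8 m/s × 2.2220×10^-5 s = 6.63 km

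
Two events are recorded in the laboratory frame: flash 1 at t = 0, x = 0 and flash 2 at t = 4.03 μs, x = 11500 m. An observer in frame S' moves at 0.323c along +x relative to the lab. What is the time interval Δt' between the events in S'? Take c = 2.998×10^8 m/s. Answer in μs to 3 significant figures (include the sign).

Δt' ≈ -8.83 μs

γ = 1/√(1 − 0.323²) = 1.0566
Δt' = γ(Δt − vΔx/c²) = 1.0566 × (4.03 μs − 0.323×11500 m / (2.998×10^8 m/s))
= 1.0566 × (-8.3599 μs) = -8.83 μs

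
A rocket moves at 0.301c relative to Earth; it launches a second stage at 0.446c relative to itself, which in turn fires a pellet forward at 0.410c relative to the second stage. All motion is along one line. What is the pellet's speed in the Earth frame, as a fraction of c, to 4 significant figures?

u ≈ 0.8414c

Compose boost 2: (0.446 + 0.301)/(1 + 0.446×0.301) = 0.7470/1.13425 = 0.658587
Compose boost 3: (0.410 + 0.658587)/(1 + 0.410×0.658587) = 1.06859/1.27002 = 0.8414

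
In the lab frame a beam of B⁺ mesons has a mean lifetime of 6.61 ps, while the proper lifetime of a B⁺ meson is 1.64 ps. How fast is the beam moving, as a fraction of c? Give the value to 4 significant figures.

β ≈ 0.9687

γ = Δt/τ₀ = 6.61/1.64 = 4.03049
β = √(1 − 1/γ²) = √(1 − 1/4.03049²) = 0.9687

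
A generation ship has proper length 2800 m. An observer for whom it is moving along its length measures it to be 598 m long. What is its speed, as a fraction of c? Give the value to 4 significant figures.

β ≈ 0.9769

γ = L₀/L = 2800/598 = 4.68227
β = √(1 − 1/γ²) = 0.9769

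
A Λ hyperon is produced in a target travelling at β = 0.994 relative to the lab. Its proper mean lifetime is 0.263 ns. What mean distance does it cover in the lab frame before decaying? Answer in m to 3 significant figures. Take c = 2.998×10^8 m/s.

γ = 1/√(1 − 0.994²) = 9.1424
Dilated lifetime: Δt = γτ₀ = 9.1424 × 0.263 ns = 2.4045 ns
d = vΔt = 0.994c × 2.4045 ns = 2.9800×10^8 m/s × 2.4045×10^-9 s = 0.717 m

d ≈ 0.717 m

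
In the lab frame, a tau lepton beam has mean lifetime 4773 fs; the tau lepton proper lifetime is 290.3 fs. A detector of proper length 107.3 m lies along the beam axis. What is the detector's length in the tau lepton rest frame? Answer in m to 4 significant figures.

L ≈ 6.526 m

Time dilation ⇒ γ = Δt/τ₀ = 4773/290.3 = 16.4416
Length contraction: L = L₀/γ = 107.3/16.4416 = 6.526 m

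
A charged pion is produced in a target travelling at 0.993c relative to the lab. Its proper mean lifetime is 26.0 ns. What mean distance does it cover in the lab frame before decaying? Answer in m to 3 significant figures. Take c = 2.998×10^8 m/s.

γ = 1/√(1 − 0.993²) = 8.4664
Dilated lifetime: Δt = γτ₀ = 8.4664 × 26.0 ns = 220.13 ns
d = vΔt = 0.993c × 220.13 ns = 2.9770×10^8 m/s × 2.2013×10^-7 s = 65.5 m

d ≈ 65.5 m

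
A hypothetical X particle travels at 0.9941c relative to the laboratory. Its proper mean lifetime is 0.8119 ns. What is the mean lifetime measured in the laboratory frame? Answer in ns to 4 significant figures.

Δt ≈ 7.485 ns

γ = 1/√(1 − 0.9941²) = 9.21935
Time dilation: Δt = γτ₀ = 9.21935 × 0.8119 ns = 7.485 ns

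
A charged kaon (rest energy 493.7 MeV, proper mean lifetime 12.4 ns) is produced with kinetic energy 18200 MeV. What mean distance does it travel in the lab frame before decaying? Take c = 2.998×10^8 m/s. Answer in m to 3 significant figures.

γ = 1 + K/(m₀c²) = 1 + 18200/493.7 = 37.864
β = √(1 − 1/γ²) = 0.99965
Dilated lifetime: γτ₀ = 37.864 × 12.4 ns = 469.52 ns
d = βc·γτ₀ = 0.99965 × (2.998×10^8 m/s) × 4.6952×10^-7 s = 141 m

d ≈ 141 m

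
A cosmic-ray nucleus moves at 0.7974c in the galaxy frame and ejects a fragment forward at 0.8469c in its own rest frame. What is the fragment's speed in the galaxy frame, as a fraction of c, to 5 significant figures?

Compose boost 2: (0.8469 + 0.7974)/(1 + 0.8469×0.7974) = 1.6443/1.675318 = 0.98149

u ≈ 0.98149c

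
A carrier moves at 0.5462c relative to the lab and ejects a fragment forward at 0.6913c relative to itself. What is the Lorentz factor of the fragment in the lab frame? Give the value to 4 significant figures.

γ ≈ 2.276

u_lab = (0.6913 + 0.5462)/(1 + 0.6913×0.5462) = 1.2375/1.377588 = 0.8983092
γ = 1/√(1 − 0.8983092²) = 2.276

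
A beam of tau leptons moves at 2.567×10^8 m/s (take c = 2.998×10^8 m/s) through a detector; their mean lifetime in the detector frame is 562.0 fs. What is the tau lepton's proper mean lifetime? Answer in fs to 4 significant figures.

β = v/c = 2.567×10^8 / 2.998×10^8 = 0.856237
γ = 1/√(1 − 0.856237²) = 1.93580
Proper time: τ₀ = Δt/γ = 562.0/1.93580 = 290.3 fs

τ₀ ≈ 290.3 fs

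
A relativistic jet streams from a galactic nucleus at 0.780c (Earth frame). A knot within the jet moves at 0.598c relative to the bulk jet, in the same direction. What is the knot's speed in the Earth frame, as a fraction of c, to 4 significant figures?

Relativistic velocity addition: u = (u' + v)/(1 + u'v/c²)
= (0.598 + 0.780)/(1 + 0.598×0.780) = 1.378/1.46644 = 0.9397

u ≈ 0.9397c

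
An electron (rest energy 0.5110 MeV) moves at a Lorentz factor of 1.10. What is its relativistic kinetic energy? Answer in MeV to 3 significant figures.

K ≈ 0.0511 MeV

γ = 1.10 (given)
K = (γ − 1)m₀c² = (1.10 − 1) × 0.5110 MeV = 0.10000 × 0.5110 MeV = 0.0511 MeV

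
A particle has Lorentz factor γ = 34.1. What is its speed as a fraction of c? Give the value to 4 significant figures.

β ≈ 0.9996

β = √(1 − 1/γ²) = √(1 − 1/34.1²) = √(0.999140) = 0.9996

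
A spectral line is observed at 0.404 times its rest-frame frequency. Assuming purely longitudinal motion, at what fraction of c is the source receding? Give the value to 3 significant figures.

f_obs/f_src = √((1−β)/(1+β)) = 0.404  ⇒  (1−β)/(1+β) = 0.16322
β = |1 − D²|/(1 + D²) = |1 − 0.16322|/(1 + 0.16322) = 0.719

β ≈ 0.719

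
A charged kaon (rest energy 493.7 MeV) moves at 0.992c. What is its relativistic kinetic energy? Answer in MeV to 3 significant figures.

K ≈ 3420 MeV

γ = 1/√(1 − 0.992²) = 7.9216
K = (γ − 1)m₀c² = (7.9216 − 1) × 493.7 MeV = 6.9216 × 493.7 MeV = 3420 MeV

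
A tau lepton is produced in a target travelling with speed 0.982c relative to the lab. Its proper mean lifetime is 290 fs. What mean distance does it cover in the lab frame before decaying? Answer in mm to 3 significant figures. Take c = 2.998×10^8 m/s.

γ = 1/√(1 − 0.982²) = 5.2943
Dilated lifetime: Δt = γτ₀ = 5.2943 × 290 fs = 1535.4 fs
d = vΔt = 0.982c × 1535.4 fs = 2.9440×10^8 m/s × 1.5354×10^-12 s = 0.452 mm

d ≈ 0.452 mm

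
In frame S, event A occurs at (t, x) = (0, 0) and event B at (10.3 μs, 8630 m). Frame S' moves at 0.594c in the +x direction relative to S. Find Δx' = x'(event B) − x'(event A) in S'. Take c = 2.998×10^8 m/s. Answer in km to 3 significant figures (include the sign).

γ = 1/√(1 − 0.594²) = 1.2431
Δx' = γ(Δx − vΔt) = 1.2431 × (8630 m − 0.594×(2.998×10^8 m/s)×10.3×10^-6 s)
= 1.2431 × (6795.8 m) = 8.45 km

Δx' ≈ 8.45 km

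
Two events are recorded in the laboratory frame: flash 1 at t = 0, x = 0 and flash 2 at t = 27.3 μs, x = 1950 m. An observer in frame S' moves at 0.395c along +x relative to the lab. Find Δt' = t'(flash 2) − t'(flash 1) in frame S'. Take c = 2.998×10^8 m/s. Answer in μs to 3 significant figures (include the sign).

γ = 1/√(1 − 0.395²) = 1.0885
Δt' = γ(Δt − vΔx/c²) = 1.0885 × (27.3 μs − 0.395×1950 m / (2.998×10^8 m/s))
= 1.0885 × (24.731 μs) = 26.9 μs

Δt' ≈ 26.9 μs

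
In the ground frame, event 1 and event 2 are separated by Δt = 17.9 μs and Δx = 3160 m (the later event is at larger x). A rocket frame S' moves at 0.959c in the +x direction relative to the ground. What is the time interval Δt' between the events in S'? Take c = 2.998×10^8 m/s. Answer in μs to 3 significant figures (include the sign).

γ = 1/√(1 − 0.959²) = 3.5285
Δt' = γ(Δt − vΔx/c²) = 3.5285 × (17.9 μs − 0.959×3160 m / (2.998×10^8 m/s))
= 3.5285 × (7.7918 μs) = 27.5 μs

Δt' ≈ 27.5 μs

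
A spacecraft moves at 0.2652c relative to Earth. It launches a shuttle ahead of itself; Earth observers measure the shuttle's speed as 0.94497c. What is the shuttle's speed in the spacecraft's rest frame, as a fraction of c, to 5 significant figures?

Inverse velocity addition: u' = (u − v)/(1 − uv/c²)
= (0.94497 − 0.2652)/(1 − 0.94497×0.2652) = 0.67977/0.7493940 = 0.90709

u' ≈ 0.90709c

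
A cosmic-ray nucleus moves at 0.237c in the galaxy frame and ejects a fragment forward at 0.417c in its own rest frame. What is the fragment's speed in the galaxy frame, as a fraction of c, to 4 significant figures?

Compose boost 2: (0.417 + 0.237)/(1 + 0.417×0.237) = 0.6540/1.09883 = 0.5952

u ≈ 0.5952c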